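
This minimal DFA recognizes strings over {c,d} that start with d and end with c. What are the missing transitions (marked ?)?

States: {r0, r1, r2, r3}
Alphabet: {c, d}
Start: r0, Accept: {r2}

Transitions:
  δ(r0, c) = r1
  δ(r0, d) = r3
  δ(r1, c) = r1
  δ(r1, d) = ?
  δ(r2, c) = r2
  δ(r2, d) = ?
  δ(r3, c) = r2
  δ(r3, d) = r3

From the language and accept set, identify what each state tracks — r0: no input read; r1: started with c (dead); r2: started with d, last symbol c; r3: started with d, last symbol d.
Each missing δ(q, a) is the state matching the new tracked value after reading a.
δ(r1, d) = r1; δ(r2, d) = r3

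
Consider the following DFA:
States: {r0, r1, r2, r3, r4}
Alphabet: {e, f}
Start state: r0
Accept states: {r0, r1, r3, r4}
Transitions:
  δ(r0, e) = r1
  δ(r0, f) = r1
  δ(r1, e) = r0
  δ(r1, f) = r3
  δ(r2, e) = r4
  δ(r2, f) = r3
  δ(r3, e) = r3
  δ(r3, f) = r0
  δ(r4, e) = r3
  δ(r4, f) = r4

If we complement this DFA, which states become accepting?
Complement accept states = All states \ Original accept states
= {r0, r1, r2, r3, r4} \ {r0, r1, r3, r4}
{r2}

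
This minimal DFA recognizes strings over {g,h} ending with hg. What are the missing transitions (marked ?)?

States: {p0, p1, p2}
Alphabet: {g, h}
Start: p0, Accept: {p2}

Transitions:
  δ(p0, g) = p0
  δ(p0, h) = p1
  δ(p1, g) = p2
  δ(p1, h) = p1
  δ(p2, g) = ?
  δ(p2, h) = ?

From the language and accept set, identify what each state tracks — p0: no suffix match; p1: one trailing h; p2: suffix is hg.
Each missing δ(q, a) is the state matching the new tracked value after reading a.
δ(p2, g) = p0; δ(p2, h) = p1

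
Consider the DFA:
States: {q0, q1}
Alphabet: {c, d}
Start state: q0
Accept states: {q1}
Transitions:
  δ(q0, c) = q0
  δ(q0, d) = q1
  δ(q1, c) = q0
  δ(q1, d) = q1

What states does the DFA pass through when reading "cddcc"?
read 'c': q0 → q0
  read 'd': q0 → q1
  read 'd': q1 → q1
  read 'c': q1 → q0
  read 'c': q0 → q0
q0 -> q0 -> q1 -> q1 -> q0 -> q0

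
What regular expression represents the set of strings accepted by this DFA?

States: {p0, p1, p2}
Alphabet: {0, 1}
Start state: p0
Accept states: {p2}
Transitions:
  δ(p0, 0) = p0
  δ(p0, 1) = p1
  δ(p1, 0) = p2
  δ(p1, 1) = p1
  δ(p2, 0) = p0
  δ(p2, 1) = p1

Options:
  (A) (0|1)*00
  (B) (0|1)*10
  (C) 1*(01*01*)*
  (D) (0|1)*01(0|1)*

Check each option against the DFA on short strings; one disagreement eliminates an option:
  (A) (0|1)*00: on '00' the DFA goes p0 → p0 → p0 and rejects (p0 ∉ Accept), but the regex matches it → eliminate
  (B) (0|1)*10: agrees with the DFA on every string of length ≤ 6
  (C) 1*(01*01*)*: on ε the DFA stays in p0 and rejects (p0 ∉ Accept), but the regex matches it → eliminate
  (D) (0|1)*01(0|1)*: on '01' the DFA goes p0 → p0 → p1 and rejects (p1 ∉ Accept), but the regex matches it → eliminate
Only (B) is consistent with the DFA.
(B) (0|1)*10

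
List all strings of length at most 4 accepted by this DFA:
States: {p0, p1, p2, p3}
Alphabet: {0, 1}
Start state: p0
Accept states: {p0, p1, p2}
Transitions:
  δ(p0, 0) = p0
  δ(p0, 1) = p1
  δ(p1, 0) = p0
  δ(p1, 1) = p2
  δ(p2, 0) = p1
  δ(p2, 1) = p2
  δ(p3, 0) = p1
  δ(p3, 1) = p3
ε, 0, 1, 00, 01, 10, 11, 000, 001, 010, 011, 100, 101, 110, 111, 0000, 0001, 0010, 0011, 0100, 0101, 0110, 0111, 1000, 1001, 1010, 1011, 1100, 1101, 1110, 1111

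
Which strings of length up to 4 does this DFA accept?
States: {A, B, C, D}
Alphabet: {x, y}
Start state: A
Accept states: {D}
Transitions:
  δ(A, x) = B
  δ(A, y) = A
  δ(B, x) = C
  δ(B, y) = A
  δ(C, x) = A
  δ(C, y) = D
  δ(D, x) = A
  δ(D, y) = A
xxy, yxxy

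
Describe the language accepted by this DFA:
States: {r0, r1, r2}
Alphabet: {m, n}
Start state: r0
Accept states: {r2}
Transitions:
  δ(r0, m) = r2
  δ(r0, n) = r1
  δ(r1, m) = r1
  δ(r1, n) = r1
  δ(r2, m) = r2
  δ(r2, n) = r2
Testing a few strings:
  'nm' → reject
  'm' → accept
  'mn' → accept
  'mm' → accept
State roles: r0=no input read; r1=started with n (dead); r2=started with m
All strings over {m,n} starting with m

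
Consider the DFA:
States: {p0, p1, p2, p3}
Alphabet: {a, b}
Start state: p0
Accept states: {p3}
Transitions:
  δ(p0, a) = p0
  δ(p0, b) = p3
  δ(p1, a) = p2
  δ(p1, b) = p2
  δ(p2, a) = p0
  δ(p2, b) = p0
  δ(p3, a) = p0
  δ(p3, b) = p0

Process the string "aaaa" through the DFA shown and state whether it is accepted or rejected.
Processing string "aaaa":
  p0 --a--> p0
  p0 --a--> p0
  p0 --a--> p0
  p0 --a--> p0
Final state: p0
Accept states: {p3}
No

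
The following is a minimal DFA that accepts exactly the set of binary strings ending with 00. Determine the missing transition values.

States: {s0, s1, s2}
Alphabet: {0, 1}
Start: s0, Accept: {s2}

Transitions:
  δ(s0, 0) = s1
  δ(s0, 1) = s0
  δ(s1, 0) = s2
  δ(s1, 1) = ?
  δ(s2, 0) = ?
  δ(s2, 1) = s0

From the language and accept set, identify what each state tracks — s0: last symbol not 0; s1: one trailing 0; s2: two trailing 0's.
Each missing δ(q, a) is the state matching the new tracked value after reading a.
δ(s1, 1) = s0; δ(s2, 0) = s2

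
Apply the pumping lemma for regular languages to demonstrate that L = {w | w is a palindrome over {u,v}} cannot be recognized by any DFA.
Assume L is regular with pumping length p. Idea: pumping the leading u-block breaks the symmetry.
Choose s = u^p v u^p (a palindrome of length 2p+1 ≥ p). By the pumping lemma, s = xyz with |xy| ≤ p, |y| > 0, so y = u^k with k > 0 (xy lies entirely in the first u^p). Then xy²z = u^(p+k) v u^p, which is not a palindrome since p+k ≠ p.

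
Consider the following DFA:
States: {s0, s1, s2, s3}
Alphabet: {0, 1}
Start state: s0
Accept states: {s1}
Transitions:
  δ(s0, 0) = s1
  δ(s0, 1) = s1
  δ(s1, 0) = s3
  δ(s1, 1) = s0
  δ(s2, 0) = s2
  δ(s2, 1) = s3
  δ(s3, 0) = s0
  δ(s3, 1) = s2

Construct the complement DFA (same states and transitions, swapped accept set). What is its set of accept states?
Complement accept states = All states \ Original accept states
= {s0, s1, s2, s3} \ {s1}
{s0, s2, s3}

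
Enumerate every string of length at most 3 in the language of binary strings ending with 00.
00, 000, 100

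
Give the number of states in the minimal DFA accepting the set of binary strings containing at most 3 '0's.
By Myhill–Nerode, count the distinguishable equivalence classes: 5 classes — having seen 0, 1, …, 3, or >3 copies of '0'; counts 0 through 3 are accepting and >3 is dead.
5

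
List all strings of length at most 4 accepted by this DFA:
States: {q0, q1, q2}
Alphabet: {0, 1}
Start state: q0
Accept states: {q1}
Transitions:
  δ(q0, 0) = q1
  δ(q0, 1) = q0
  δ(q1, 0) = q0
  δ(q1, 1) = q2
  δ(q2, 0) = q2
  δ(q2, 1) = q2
0, 10, 000, 110, 0010, 1000, 1110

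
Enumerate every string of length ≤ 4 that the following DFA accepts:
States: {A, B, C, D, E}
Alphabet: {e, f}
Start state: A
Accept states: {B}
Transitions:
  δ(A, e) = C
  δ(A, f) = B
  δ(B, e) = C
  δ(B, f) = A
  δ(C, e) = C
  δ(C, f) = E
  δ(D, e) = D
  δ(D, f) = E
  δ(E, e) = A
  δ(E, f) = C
f, fff, efef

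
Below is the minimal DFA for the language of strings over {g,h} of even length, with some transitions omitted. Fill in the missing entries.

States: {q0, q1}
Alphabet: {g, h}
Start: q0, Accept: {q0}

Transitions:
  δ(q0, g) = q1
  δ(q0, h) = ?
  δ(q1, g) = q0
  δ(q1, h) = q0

From the language and accept set, identify what each state tracks — q0: even length so far; q1: odd length so far.
Each missing δ(q, a) is the state matching the new tracked value after reading a.
δ(q0, h) = q1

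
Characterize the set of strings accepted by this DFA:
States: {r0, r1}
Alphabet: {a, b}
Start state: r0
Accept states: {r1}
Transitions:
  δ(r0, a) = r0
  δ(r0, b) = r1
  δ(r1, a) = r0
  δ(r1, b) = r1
Testing a few strings:
  'bbb' → accept
  'a' → reject
  'aa' → reject
  'bba' → reject
State roles: r0=last symbol not b; r1=last symbol is b
All strings over {a,b} ending with b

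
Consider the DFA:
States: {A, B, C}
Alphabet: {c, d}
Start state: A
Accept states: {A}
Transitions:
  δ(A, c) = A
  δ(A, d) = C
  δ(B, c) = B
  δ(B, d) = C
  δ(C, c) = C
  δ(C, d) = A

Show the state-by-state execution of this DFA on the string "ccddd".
read 'c': A → A
  read 'c': A → A
  read 'd': A → C
  read 'd': C → A
  read 'd': A → C
A -> A -> A -> C -> A -> C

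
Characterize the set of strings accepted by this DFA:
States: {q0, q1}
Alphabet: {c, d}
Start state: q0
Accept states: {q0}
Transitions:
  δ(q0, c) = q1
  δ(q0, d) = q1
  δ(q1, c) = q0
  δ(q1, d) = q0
Testing a few strings:
  'c' → reject
  'cd' → accept
  'dcc' → reject
  'ddd' → reject
State roles: q0=even length so far; q1=odd length so far
All strings over {c,d} of even length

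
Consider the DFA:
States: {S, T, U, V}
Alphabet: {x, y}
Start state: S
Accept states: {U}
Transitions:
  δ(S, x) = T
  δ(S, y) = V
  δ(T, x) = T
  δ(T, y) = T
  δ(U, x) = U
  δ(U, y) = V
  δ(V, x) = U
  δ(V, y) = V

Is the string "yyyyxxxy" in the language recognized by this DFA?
Processing string "yyyyxxxy":
  S --y--> V
  V --y--> V
  V --y--> V
  V --y--> V
  V --x--> U
  U --x--> U
  U --x--> U
  U --y--> V
Final state: V
Accept states: {U}
No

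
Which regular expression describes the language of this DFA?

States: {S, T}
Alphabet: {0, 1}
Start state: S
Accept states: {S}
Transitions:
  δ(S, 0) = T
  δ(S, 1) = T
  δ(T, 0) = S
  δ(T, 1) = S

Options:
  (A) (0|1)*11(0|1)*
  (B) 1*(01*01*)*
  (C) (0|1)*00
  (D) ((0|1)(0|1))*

Check each option against the DFA on short strings; one disagreement eliminates an option:
  (A) (0|1)*11(0|1)*: on ε the DFA stays in S and accepts (S ∈ Accept), but the regex does not match it → eliminate
  (B) 1*(01*01*)*: on '1' the DFA goes S → T and rejects (T ∉ Accept), but the regex matches it → eliminate
  (C) (0|1)*00: on ε the DFA stays in S and accepts (S ∈ Accept), but the regex does not match it → eliminate
  (D) ((0|1)(0|1))*: agrees with the DFA on every string of length ≤ 6
Only (D) is consistent with the DFA.
(D) ((0|1)(0|1))*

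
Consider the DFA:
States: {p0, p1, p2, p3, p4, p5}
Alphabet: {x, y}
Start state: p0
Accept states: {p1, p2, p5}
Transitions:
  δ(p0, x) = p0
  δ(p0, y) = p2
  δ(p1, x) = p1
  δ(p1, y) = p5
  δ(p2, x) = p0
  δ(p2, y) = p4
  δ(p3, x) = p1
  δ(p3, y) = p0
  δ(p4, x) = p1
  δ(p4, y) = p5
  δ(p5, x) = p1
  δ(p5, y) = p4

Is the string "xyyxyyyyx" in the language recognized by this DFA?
Processing string "xyyxyyyyx":
  p0 --x--> p0
  p0 --y--> p2
  p2 --y--> p4
  p4 --x--> p1
  p1 --y--> p5
  p5 --y--> p4
  p4 --y--> p5
  p5 --y--> p4
  p4 --x--> p1
Final state: p1
Accept states: {p1, p2, p5}
Yes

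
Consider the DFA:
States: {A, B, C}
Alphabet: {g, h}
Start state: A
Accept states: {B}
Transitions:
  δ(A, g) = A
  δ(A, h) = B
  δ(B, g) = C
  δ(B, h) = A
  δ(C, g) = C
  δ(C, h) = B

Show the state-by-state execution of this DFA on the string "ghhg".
read 'g': A → A
  read 'h': A → B
  read 'h': B → A
  read 'g': A → A
A -> A -> B -> A -> A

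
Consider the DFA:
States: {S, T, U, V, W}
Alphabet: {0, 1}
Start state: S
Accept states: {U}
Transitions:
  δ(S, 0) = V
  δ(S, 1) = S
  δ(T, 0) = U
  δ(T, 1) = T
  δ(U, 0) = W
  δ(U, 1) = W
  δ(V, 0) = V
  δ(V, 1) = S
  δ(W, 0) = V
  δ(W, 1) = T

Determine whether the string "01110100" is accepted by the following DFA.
Processing string "01110100":
  S --0--> V
  V --1--> S
  S --1--> S
  S --1--> S
  S --0--> V
  V --1--> S
  S --0--> V
  V --0--> V
Final state: V
Accept states: {U}
No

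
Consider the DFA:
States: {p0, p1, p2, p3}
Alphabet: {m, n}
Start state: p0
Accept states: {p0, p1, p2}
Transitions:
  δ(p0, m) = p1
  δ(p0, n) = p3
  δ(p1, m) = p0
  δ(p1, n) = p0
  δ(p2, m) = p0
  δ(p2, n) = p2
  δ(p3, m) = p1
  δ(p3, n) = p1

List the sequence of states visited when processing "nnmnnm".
read 'n': p0 → p3
  read 'n': p3 → p1
  read 'm': p1 → p0
  read 'n': p0 → p3
  read 'n': p3 → p1
  read 'm': p1 → p0
p0 -> p3 -> p1 -> p0 -> p3 -> p1 -> p0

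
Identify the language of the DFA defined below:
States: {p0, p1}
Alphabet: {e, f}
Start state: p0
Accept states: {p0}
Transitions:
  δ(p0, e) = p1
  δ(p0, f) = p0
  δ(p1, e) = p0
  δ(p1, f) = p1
Testing a few strings:
  'ee' → accept
  'fe' → reject
  'ef' → reject
  'f' → accept
State roles: p0=even number of e's so far; p1=odd number of e's so far
All strings over {e,f} with an even number of e's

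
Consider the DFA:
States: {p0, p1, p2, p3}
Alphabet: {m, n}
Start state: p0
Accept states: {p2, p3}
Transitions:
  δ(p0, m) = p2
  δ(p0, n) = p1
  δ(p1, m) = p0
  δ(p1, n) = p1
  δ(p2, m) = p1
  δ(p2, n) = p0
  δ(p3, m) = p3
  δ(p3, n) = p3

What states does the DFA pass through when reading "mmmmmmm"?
read 'm': p0 → p2
  read 'm': p2 → p1
  read 'm': p1 → p0
  read 'm': p0 → p2
  read 'm': p2 → p1
  read 'm': p1 → p0
  read 'm': p0 → p2
p0 -> p2 -> p1 -> p0 -> p2 -> p1 -> p0 -> p2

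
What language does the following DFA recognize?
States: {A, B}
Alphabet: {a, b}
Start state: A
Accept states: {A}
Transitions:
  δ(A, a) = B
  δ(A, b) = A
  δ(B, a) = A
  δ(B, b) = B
Testing a few strings:
  'aa' → accept
  'bbb' → accept
  'a' → reject
  'bab' → reject
State roles: A=even number of a's so far; B=odd number of a's so far
All strings over {a,b} with an even number of a's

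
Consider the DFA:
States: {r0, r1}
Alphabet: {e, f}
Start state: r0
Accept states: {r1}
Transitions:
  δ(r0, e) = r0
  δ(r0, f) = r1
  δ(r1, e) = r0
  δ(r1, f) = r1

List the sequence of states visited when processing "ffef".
read 'f': r0 → r1
  read 'f': r1 → r1
  read 'e': r1 → r0
  read 'f': r0 → r1
r0 -> r1 -> r1 -> r0 -> r1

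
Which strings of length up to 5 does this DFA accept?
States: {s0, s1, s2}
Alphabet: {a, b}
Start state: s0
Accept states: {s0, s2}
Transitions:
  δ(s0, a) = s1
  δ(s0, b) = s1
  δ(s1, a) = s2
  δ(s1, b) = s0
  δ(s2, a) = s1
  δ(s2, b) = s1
ε, aa, ab, ba, bb, aaaa, aaab, aaba, aabb, abaa, abab, abba, abbb, baaa, baab, baba, babb, bbaa, bbab, bbba, bbbb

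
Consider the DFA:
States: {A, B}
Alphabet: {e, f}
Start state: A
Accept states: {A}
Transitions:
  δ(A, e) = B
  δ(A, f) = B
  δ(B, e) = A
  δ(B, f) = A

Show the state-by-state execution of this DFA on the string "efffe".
read 'e': A → B
  read 'f': B → A
  read 'f': A → B
  read 'f': B → A
  read 'e': A → B
A -> B -> A -> B -> A -> B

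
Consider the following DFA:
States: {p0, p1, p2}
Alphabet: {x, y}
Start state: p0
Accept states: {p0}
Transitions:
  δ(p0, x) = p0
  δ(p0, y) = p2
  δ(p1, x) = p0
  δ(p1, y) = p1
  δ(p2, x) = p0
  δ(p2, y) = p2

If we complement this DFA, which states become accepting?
Complement accept states = All states \ Original accept states
= {p0, p1, p2} \ {p0}
{p1, p2}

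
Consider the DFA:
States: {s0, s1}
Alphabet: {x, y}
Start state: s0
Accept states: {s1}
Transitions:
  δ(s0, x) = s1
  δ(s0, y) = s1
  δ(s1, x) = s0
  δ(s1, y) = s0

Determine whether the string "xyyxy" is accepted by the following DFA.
Processing string "xyyxy":
  s0 --x--> s1
  s1 --y--> s0
  s0 --y--> s1
  s1 --x--> s0
  s0 --y--> s1
Final state: s1
Accept states: {s1}
Yes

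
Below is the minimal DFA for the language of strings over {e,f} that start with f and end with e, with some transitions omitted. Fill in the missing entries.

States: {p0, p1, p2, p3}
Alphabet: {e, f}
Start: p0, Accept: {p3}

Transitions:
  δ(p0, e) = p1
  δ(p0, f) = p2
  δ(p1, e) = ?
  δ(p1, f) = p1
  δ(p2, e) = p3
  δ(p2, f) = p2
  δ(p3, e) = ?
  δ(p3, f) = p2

From the language and accept set, identify what each state tracks — p0: no input read; p1: started with e (dead); p2: started with f, last symbol f; p3: started with f, last symbol e.
Each missing δ(q, a) is the state matching the new tracked value after reading a.
δ(p1, e) = p1; δ(p3, e) = p3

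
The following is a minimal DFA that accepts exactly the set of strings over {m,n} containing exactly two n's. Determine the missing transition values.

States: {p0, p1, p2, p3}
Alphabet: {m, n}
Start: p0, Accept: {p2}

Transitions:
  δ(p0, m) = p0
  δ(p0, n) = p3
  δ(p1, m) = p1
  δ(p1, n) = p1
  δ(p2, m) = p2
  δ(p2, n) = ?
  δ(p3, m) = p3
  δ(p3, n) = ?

From the language and accept set, identify what each state tracks — p0: zero n's; p1: ≥ three n's (dead); p2: two n's; p3: one n.
Each missing δ(q, a) is the state matching the new tracked value after reading a.
δ(p2, n) = p1; δ(p3, n) = p2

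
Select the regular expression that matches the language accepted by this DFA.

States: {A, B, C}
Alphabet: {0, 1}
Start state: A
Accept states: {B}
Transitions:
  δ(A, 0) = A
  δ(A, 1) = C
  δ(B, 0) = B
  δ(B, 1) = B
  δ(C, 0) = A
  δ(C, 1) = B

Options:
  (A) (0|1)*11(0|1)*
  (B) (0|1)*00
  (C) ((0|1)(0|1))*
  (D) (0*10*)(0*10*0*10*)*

Check each option against the DFA on short strings; one disagreement eliminates an option:
  (A) (0|1)*11(0|1)*: agrees with the DFA on every string of length ≤ 6
  (B) (0|1)*00: on '00' the DFA goes A → A → A and rejects (A ∉ Accept), but the regex matches it → eliminate
  (C) ((0|1)(0|1))*: on ε the DFA stays in A and rejects (A ∉ Accept), but the regex matches it → eliminate
  (D) (0*10*)(0*10*0*10*)*: on '1' the DFA goes A → C and rejects (C ∉ Accept), but the regex matches it → eliminate
Only (A) is consistent with the DFA.
(A) (0|1)*11(0|1)*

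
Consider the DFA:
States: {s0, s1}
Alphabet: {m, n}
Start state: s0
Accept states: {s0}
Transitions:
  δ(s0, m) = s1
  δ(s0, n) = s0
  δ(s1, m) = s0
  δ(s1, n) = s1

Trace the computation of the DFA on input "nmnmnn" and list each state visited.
read 'n': s0 → s0
  read 'm': s0 → s1
  read 'n': s1 → s1
  read 'm': s1 → s0
  read 'n': s0 → s0
  read 'n': s0 → s0
s0 -> s0 -> s1 -> s1 -> s0 -> s0 -> s0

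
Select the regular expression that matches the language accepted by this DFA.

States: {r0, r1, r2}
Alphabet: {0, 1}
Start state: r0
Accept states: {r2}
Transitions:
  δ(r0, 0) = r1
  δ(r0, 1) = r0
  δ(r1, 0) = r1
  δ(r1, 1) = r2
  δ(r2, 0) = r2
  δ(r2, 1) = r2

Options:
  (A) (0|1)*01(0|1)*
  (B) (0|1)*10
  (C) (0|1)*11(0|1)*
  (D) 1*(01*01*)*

Check each option against the DFA on short strings; one disagreement eliminates an option:
  (A) (0|1)*01(0|1)*: agrees with the DFA on every string of length ≤ 6
  (B) (0|1)*10: on '01' the DFA goes r0 → r1 → r2 and accepts (r2 ∈ Accept), but the regex does not match it → eliminate
  (C) (0|1)*11(0|1)*: on '01' the DFA goes r0 → r1 → r2 and accepts (r2 ∈ Accept), but the regex does not match it → eliminate
  (D) 1*(01*01*)*: on ε the DFA stays in r0 and rejects (r0 ∉ Accept), but the regex matches it → eliminate
Only (A) is consistent with the DFA.
(A) (0|1)*01(0|1)*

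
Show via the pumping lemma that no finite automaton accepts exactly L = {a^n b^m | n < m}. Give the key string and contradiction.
Assume L is regular with pumping length p. Idea: pumping up the a-block makes the a-count reach the b-count.
Choose s = a^p b^(p+1) ∈ L. By the pumping lemma, s = xyz with |xy| ≤ p, |y| > 0, so y = a^k with k ≥ 1. Then xy²z = a^(p+k) b^(p+1). Since p+k ≥ p+1, the number of a's is no longer strictly less than the number of b's, so xy²z ∉ L.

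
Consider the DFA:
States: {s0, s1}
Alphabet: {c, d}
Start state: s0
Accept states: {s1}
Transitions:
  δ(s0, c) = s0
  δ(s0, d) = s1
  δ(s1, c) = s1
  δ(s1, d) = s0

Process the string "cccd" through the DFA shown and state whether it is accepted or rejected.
Processing string "cccd":
  s0 --c--> s0
  s0 --c--> s0
  s0 --c--> s0
  s0 --d--> s1
Final state: s1
Accept states: {s1}
Yes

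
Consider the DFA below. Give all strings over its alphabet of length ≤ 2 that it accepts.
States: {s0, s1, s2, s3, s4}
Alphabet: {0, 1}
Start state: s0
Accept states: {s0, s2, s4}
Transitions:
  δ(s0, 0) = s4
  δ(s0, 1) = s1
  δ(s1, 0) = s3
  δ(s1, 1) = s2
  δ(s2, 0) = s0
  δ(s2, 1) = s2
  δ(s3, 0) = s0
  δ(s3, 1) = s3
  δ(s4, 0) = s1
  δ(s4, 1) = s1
ε, 0, 11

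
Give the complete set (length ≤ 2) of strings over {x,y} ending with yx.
yx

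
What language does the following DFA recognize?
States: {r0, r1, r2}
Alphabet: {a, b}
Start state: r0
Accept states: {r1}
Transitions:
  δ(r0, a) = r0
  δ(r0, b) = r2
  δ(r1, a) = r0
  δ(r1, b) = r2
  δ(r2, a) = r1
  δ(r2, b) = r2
Testing a few strings:
  'abb' → reject
  'a' → reject
  'baaa' → reject
  'bbba' → accept
State roles: r0=no suffix match; r1=suffix is ba; r2=one trailing b
All strings over {a,b} ending with ba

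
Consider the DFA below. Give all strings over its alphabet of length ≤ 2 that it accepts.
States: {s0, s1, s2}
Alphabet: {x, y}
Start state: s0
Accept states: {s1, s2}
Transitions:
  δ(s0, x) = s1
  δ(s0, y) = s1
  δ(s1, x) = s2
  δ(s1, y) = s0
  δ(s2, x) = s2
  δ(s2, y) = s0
x, y, xx, yx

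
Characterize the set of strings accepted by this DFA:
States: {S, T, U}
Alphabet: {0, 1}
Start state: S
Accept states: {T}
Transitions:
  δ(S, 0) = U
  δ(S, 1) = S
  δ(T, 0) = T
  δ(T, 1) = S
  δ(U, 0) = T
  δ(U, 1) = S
Testing a few strings:
  '11' → reject
  '001' → reject
  '0000' → accept
  '110' → reject
State roles: S=last symbol not 0; T=two trailing 0's; U=one trailing 0
All binary strings ending with 00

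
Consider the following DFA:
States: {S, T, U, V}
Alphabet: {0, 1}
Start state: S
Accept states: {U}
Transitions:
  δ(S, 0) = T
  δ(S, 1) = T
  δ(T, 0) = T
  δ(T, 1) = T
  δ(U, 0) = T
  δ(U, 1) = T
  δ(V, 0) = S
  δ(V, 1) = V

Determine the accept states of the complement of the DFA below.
Complement accept states = All states \ Original accept states
= {S, T, U, V} \ {U}
{S, T, V}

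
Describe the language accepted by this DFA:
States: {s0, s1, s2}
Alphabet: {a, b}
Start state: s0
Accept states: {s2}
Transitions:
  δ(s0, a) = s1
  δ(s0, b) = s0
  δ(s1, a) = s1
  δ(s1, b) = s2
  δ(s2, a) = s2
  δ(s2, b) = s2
Testing a few strings:
  'aba' → accept
  'a' → reject
  'ab' → accept
  'abab' → accept
State roles: s0=no a seen yet; s1=seen a a, waiting for b; s2=substring ab seen
All strings over {a,b} containing the substring ab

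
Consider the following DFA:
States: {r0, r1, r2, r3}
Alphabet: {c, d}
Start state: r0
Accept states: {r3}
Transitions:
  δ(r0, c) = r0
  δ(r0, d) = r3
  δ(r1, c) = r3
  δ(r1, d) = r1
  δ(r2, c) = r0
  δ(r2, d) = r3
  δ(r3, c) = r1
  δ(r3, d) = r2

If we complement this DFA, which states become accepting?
Complement accept states = All states \ Original accept states
= {r0, r1, r2, r3} \ {r3}
{r0, r1, r2}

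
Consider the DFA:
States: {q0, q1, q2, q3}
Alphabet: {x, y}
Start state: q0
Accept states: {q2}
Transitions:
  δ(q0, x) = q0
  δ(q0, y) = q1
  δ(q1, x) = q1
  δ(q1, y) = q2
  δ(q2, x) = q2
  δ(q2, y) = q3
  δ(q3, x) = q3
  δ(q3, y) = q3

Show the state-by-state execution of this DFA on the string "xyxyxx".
read 'x': q0 → q0
  read 'y': q0 → q1
  read 'x': q1 → q1
  read 'y': q1 → q2
  read 'x': q2 → q2
  read 'x': q2 → q2
q0 -> q0 -> q1 -> q1 -> q2 -> q2 -> q2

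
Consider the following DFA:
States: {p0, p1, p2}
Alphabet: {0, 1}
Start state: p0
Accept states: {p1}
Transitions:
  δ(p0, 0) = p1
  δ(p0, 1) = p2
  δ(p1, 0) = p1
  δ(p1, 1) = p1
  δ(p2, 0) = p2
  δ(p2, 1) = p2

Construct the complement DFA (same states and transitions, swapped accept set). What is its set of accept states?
Complement accept states = All states \ Original accept states
= {p0, p1, p2} \ {p1}
{p0, p2}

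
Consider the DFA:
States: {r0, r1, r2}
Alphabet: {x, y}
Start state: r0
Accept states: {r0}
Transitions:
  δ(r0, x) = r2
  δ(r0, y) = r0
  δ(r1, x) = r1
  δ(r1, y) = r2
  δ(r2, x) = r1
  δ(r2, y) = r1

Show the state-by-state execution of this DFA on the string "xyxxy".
read 'x': r0 → r2
  read 'y': r2 → r1
  read 'x': r1 → r1
  read 'x': r1 → r1
  read 'y': r1 → r2
r0 -> r2 -> r1 -> r1 -> r1 -> r2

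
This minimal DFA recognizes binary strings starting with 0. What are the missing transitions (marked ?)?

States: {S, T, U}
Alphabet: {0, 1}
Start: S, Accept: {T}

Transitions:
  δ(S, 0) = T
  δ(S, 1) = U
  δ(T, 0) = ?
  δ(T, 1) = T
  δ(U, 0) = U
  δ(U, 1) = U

From the language and accept set, identify what each state tracks — S: no input read; T: started with 0; U: started with 1 (dead).
Each missing δ(q, a) is the state matching the new tracked value after reading a.
δ(T, 0) = T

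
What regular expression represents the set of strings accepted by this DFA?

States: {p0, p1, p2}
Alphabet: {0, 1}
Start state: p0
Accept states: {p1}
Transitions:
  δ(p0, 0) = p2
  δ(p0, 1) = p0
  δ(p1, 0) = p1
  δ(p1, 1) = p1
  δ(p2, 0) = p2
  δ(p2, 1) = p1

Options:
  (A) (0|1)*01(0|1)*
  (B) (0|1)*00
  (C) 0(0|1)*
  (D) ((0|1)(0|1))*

Check each option against the DFA on short strings; one disagreement eliminates an option:
  (A) (0|1)*01(0|1)*: agrees with the DFA on every string of length ≤ 6
  (B) (0|1)*00: on '00' the DFA goes p0 → p2 → p2 and rejects (p2 ∉ Accept), but the regex matches it → eliminate
  (C) 0(0|1)*: on '0' the DFA goes p0 → p2 and rejects (p2 ∉ Accept), but the regex matches it → eliminate
  (D) ((0|1)(0|1))*: on ε the DFA stays in p0 and rejects (p0 ∉ Accept), but the regex matches it → eliminate
Only (A) is consistent with the DFA.
(A) (0|1)*01(0|1)*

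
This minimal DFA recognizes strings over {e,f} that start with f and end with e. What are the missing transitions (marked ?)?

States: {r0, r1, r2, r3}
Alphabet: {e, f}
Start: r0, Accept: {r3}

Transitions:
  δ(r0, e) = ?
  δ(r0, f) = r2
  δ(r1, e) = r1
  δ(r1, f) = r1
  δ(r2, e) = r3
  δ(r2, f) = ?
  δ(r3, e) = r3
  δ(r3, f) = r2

From the language and accept set, identify what each state tracks — r0: no input read; r1: started with e (dead); r2: started with f, last symbol f; r3: started with f, last symbol e.
Each missing δ(q, a) is the state matching the new tracked value after reading a.
δ(r0, e) = r1; δ(r2, f) = r2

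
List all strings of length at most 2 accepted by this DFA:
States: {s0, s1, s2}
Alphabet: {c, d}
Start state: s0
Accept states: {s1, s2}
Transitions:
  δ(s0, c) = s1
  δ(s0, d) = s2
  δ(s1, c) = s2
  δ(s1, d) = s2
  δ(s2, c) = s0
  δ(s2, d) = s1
c, d, cc, cd, dd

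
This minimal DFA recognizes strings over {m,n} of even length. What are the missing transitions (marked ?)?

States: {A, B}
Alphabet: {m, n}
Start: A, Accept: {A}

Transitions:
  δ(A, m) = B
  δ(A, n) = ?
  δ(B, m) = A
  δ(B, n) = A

From the language and accept set, identify what each state tracks — A: even length so far; B: odd length so far.
Each missing δ(q, a) is the state matching the new tracked value after reading a.
δ(A, n) = B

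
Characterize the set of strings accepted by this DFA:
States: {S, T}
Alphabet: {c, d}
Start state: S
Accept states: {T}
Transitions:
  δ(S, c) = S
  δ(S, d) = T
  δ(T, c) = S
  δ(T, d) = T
Testing a few strings:
  'd' → accept
  'ccd' → accept
  'dcc' → reject
  'dd' → accept
State roles: S=last symbol not d; T=last symbol is d
All strings over {c,d} ending with d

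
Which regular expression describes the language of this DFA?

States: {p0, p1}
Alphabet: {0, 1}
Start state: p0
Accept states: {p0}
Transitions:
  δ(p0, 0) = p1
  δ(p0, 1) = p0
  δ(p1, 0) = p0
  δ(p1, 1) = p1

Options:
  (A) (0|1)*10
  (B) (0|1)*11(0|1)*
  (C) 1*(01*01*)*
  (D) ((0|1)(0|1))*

Check each option against the DFA on short strings; one disagreement eliminates an option:
  (A) (0|1)*10: on ε the DFA stays in p0 and accepts (p0 ∈ Accept), but the regex does not match it → eliminate
  (B) (0|1)*11(0|1)*: on ε the DFA stays in p0 and accepts (p0 ∈ Accept), but the regex does not match it → eliminate
  (C) 1*(01*01*)*: agrees with the DFA on every string of length ≤ 6
  (D) ((0|1)(0|1))*: on '1' the DFA goes p0 → p0 and accepts (p0 ∈ Accept), but the regex does not match it → eliminate
Only (C) is consistent with the DFA.
(C) 1*(01*01*)*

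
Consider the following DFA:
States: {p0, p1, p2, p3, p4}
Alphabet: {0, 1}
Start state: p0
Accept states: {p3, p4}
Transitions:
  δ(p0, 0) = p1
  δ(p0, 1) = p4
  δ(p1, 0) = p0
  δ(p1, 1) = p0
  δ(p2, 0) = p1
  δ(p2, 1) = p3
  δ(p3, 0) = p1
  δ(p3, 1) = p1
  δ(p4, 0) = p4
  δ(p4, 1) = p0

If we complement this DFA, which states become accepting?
Complement accept states = All states \ Original accept states
= {p0, p1, p2, p3, p4} \ {p3, p4}
{p0, p1, p2}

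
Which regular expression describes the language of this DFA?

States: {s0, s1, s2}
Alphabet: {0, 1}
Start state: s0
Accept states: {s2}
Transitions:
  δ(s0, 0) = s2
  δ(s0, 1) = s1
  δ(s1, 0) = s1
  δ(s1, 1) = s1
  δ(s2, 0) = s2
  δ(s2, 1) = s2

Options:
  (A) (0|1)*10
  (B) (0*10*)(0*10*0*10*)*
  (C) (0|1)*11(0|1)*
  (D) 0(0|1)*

Check each option against the DFA on short strings; one disagreement eliminates an option:
  (A) (0|1)*10: on '0' the DFA goes s0 → s2 and accepts (s2 ∈ Accept), but the regex does not match it → eliminate
  (B) (0*10*)(0*10*0*10*)*: on '0' the DFA goes s0 → s2 and accepts (s2 ∈ Accept), but the regex does not match it → eliminate
  (C) (0|1)*11(0|1)*: on '0' the DFA goes s0 → s2 and accepts (s2 ∈ Accept), but the regex does not match it → eliminate
  (D) 0(0|1)*: agrees with the DFA on every string of length ≤ 6
Only (D) is consistent with the DFA.
(D) 0(0|1)*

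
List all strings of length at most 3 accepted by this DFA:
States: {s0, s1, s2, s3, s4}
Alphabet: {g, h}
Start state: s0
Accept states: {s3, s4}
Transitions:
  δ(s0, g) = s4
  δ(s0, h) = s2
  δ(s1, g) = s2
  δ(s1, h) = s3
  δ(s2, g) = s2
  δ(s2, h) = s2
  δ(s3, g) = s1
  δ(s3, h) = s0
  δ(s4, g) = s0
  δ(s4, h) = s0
g, ggg, ghg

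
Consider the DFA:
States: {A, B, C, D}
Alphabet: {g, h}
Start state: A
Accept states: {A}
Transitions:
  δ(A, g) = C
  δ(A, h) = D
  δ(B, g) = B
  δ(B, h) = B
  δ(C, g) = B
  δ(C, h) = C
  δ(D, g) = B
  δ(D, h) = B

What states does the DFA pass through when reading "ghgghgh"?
read 'g': A → C
  read 'h': C → C
  read 'g': C → B
  read 'g': B → B
  read 'h': B → B
  read 'g': B → B
  read 'h': B → B
A -> C -> C -> B -> B -> B -> B -> B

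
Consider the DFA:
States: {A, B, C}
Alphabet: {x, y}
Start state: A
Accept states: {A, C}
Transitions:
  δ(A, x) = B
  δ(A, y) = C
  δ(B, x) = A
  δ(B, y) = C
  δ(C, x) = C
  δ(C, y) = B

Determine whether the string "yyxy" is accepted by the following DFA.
Processing string "yyxy":
  A --y--> C
  C --y--> B
  B --x--> A
  A --y--> C
Final state: C
Accept states: {A, C}
Yes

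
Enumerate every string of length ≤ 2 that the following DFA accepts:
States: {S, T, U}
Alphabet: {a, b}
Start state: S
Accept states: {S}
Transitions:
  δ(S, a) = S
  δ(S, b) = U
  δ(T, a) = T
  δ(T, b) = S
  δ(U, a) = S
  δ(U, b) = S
ε, a, aa, ba, bb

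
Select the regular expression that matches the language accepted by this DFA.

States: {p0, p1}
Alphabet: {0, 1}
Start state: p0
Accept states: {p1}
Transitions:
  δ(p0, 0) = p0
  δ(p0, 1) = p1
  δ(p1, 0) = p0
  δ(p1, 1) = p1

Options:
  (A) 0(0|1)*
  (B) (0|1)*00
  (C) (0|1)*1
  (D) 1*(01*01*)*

Check each option against the DFA on short strings; one disagreement eliminates an option:
  (A) 0(0|1)*: on '0' the DFA goes p0 → p0 and rejects (p0 ∉ Accept), but the regex matches it → eliminate
  (B) (0|1)*00: on '1' the DFA goes p0 → p1 and accepts (p1 ∈ Accept), but the regex does not match it → eliminate
  (C) (0|1)*1: agrees with the DFA on every string of length ≤ 6
  (D) 1*(01*01*)*: on ε the DFA stays in p0 and rejects (p0 ∉ Accept), but the regex matches it → eliminate
Only (C) is consistent with the DFA.
(C) (0|1)*1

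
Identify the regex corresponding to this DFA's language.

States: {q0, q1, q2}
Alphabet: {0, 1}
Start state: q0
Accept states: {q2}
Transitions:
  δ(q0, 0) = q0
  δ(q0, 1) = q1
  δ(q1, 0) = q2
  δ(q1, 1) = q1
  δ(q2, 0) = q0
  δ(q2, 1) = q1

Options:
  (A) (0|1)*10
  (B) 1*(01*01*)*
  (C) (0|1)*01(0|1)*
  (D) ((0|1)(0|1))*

Check each option against the DFA on short strings; one disagreement eliminates an option:
  (A) (0|1)*10: agrees with the DFA on every string of length ≤ 6
  (B) 1*(01*01*)*: on ε the DFA stays in q0 and rejects (q0 ∉ Accept), but the regex matches it → eliminate
  (C) (0|1)*01(0|1)*: on '01' the DFA goes q0 → q0 → q1 and rejects (q1 ∉ Accept), but the regex matches it → eliminate
  (D) ((0|1)(0|1))*: on ε the DFA stays in q0 and rejects (q0 ∉ Accept), but the regex matches it → eliminate
Only (A) is consistent with the DFA.
(A) (0|1)*10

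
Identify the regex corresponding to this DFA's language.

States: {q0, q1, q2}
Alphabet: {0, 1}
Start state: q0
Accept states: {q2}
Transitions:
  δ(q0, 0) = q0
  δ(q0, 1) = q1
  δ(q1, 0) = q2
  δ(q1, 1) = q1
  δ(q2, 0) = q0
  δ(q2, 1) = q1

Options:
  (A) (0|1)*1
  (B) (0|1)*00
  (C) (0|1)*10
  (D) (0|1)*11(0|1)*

Check each option against the DFA on short strings; one disagreement eliminates an option:
  (A) (0|1)*1: on '1' the DFA goes q0 → q1 and rejects (q1 ∉ Accept), but the regex matches it → eliminate
  (B) (0|1)*00: on '00' the DFA goes q0 → q0 → q0 and rejects (q0 ∉ Accept), but the regex matches it → eliminate
  (C) (0|1)*10: agrees with the DFA on every string of length ≤ 6
  (D) (0|1)*11(0|1)*: on '10' the DFA goes q0 → q1 → q2 and accepts (q2 ∈ Accept), but the regex does not match it → eliminate
Only (C) is consistent with the DFA.
(C) (0|1)*10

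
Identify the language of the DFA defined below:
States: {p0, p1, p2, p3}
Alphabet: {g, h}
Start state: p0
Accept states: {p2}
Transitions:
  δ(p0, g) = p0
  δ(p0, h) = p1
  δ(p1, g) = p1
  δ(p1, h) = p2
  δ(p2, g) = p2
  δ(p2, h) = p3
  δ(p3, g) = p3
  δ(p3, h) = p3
Testing a few strings:
  'ghg' → reject
  'g' → reject
  'h' → reject
  'hhgh' → reject
State roles: p0=zero h's; p1=one h; p2=two h's; p3=≥ three h's (dead)
All strings over {g,h} containing exactly two h's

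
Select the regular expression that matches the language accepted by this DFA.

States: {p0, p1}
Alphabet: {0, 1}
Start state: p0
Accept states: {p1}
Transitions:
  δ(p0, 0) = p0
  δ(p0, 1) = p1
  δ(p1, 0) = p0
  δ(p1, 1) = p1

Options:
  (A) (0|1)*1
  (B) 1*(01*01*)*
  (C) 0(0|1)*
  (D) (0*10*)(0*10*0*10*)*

Check each option against the DFA on short strings; one disagreement eliminates an option:
  (A) (0|1)*1: agrees with the DFA on every string of length ≤ 6
  (B) 1*(01*01*)*: on ε the DFA stays in p0 and rejects (p0 ∉ Accept), but the regex matches it → eliminate
  (C) 0(0|1)*: on '0' the DFA goes p0 → p0 and rejects (p0 ∉ Accept), but the regex matches it → eliminate
  (D) (0*10*)(0*10*0*10*)*: on '10' the DFA goes p0 → p1 → p0 and rejects (p0 ∉ Accept), but the regex matches it → eliminate
Only (A) is consistent with the DFA.
(A) (0|1)*1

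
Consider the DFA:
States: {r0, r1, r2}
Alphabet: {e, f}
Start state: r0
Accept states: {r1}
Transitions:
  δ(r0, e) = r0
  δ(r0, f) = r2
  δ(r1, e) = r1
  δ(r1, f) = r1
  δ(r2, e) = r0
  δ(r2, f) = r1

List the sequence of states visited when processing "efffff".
read 'e': r0 → r0
  read 'f': r0 → r2
  read 'f': r2 → r1
  read 'f': r1 → r1
  read 'f': r1 → r1
  read 'f': r1 → r1
r0 -> r0 -> r2 -> r1 -> r1 -> r1 -> r1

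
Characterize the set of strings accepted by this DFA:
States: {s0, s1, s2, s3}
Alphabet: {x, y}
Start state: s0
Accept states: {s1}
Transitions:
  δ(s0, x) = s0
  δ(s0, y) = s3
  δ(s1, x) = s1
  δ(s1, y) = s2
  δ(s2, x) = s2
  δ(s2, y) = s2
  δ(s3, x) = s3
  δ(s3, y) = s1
Testing a few strings:
  'xyx' → reject
  'yxy' → accept
  'xxyy' → accept
  'yyy' → reject
State roles: s0=zero y's; s1=two y's; s2=≥ three y's (dead); s3=one y
All strings over {x,y} containing exactly two y's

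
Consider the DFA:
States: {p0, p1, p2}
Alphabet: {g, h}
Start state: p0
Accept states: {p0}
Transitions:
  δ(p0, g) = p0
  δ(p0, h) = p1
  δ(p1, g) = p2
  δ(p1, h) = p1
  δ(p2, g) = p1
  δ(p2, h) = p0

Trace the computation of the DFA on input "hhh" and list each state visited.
read 'h': p0 → p1
  read 'h': p1 → p1
  read 'h': p1 → p1
p0 -> p1 -> p1 -> p1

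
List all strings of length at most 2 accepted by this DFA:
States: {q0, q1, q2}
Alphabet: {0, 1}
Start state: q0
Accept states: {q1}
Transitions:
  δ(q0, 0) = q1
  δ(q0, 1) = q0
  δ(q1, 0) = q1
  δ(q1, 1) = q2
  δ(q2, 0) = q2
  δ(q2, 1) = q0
0, 00, 10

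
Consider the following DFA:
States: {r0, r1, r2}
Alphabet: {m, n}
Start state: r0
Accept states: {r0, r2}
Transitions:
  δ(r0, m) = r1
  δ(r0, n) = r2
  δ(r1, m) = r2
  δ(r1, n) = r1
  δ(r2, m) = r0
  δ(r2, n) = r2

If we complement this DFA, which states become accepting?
Complement accept states = All states \ Original accept states
= {r0, r1, r2} \ {r0, r2}
{r1}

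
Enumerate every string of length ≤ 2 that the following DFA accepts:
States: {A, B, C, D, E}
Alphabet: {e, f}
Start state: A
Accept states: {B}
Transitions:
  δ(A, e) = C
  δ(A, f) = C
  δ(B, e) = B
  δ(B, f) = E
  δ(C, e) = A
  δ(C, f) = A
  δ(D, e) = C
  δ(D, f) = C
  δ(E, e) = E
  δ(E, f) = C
None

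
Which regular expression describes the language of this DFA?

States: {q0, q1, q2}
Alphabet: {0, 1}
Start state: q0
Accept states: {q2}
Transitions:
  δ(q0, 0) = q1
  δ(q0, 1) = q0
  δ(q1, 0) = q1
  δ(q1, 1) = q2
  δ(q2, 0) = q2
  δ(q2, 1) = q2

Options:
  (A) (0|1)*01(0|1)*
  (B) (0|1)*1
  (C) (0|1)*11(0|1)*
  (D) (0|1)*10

Check each option against the DFA on short strings; one disagreement eliminates an option:
  (A) (0|1)*01(0|1)*: agrees with the DFA on every string of length ≤ 6
  (B) (0|1)*1: on '1' the DFA goes q0 → q0 and rejects (q0 ∉ Accept), but the regex matches it → eliminate
  (C) (0|1)*11(0|1)*: on '01' the DFA goes q0 → q1 → q2 and accepts (q2 ∈ Accept), but the regex does not match it → eliminate
  (D) (0|1)*10: on '01' the DFA goes q0 → q1 → q2 and accepts (q2 ∈ Accept), but the regex does not match it → eliminate
Only (A) is consistent with the DFA.
(A) (0|1)*01(0|1)*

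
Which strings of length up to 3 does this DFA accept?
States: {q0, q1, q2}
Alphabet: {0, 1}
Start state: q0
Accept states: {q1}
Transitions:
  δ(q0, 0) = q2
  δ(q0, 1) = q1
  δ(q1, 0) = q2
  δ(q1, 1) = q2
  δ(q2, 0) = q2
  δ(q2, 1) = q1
1, 01, 001, 101, 111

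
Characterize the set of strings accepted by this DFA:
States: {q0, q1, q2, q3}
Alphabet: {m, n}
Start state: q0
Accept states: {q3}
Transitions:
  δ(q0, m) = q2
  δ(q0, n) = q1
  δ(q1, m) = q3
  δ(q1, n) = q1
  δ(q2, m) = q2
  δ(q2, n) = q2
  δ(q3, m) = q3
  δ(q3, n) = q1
Testing a few strings:
  'nnmm' → accept
  'nmn' → reject
  'm' → reject
  'nmnn' → reject
State roles: q0=no input read; q1=started with n, last symbol n; q2=started with m (dead); q3=started with n, last symbol m
All strings over {m,n} that start with n and end with m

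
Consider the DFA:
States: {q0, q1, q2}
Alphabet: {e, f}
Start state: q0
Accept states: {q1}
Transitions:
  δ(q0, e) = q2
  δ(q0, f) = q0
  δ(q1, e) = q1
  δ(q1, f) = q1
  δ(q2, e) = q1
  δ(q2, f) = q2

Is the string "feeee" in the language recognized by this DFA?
Processing string "feeee":
  q0 --f--> q0
  q0 --e--> q2
  q2 --e--> q1
  q1 --e--> q1
  q1 --e--> q1
Final state: q1
Accept states: {q1}
Yes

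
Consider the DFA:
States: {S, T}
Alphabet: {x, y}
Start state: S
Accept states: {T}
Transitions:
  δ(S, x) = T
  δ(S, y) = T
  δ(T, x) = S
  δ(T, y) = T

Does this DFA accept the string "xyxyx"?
Processing string "xyxyx":
  S --x--> T
  T --y--> T
  T --x--> S
  S --y--> T
  T --x--> S
Final state: S
Accept states: {T}
No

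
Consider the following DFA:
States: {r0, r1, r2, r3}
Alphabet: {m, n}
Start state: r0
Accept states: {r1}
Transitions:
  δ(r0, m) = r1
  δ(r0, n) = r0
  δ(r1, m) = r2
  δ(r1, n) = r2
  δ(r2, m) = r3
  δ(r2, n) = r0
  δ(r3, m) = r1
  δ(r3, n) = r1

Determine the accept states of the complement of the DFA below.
Complement accept states = All states \ Original accept states
= {r0, r1, r2, r3} \ {r1}
{r0, r2, r3}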